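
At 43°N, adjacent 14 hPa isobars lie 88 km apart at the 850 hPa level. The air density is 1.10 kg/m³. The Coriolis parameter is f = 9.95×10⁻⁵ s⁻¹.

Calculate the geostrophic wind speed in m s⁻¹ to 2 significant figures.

Pressure gradient: |∂P/∂n| = 1400 Pa / 88000 m = 1.59×10⁻² Pa/m
Geostrophic balance (pressure-gradient force = Coriolis force):
V_g = (1/(fρ)) |∂P/∂n| = 1.59×10⁻² / (9.95×10⁻⁵ × 1.10) = 145 m/s

150 m s⁻¹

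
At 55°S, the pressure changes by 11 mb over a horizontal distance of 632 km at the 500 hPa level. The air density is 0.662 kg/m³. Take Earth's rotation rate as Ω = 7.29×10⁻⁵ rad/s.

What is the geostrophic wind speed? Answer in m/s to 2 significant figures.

Coriolis parameter at 55°S:
f = 2Ω sin φ = 2 × 7.29×10⁻⁵ × sin 55° = 1.19×10⁻⁴ s⁻¹
Pressure gradient: |∂P/∂n| = 1100 Pa / 632000 m = 1.74×10⁻³ Pa/m
Geostrophic balance (pressure-gradient force = Coriolis force):
V_g = (1/(fρ)) |∂P/∂n| = 1.74×10⁻³ / (1.19×10⁻⁴ × 0.662) = 22.0 m/s

22 m/s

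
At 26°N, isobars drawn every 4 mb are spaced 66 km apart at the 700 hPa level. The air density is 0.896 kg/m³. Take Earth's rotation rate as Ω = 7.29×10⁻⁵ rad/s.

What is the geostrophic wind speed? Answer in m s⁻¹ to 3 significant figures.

106 m s⁻¹

Coriolis parameter at 26°N:
f = 2Ω sin φ = 2 × 7.29×10⁻⁵ × sin 26° = 6.39×10⁻⁵ s⁻¹
Pressure gradient: |∂P/∂n| = 400 Pa / 66000 m = 6.06×10⁻³ Pa/m
Geostrophic balance (pressure-gradient force = Coriolis force):
V_g = (1/(fρ)) |∂P/∂n| = 6.06×10⁻³ / (6.39×10⁻⁵ × 0.896) = 106 m/s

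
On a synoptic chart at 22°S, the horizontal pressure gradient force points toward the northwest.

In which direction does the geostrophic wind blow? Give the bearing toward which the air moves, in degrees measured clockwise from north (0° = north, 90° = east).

225°

The pressure-gradient force points toward the northwest (bearing 315°).
Geostrophic balance: in the Southern Hemisphere the Coriolis force deflects motion to the left, so the geostrophic wind blows 90° to the left of the pressure-gradient force (low pressure on the right).
Rotating 315° by 90° counterclockwise gives 225° — the wind blows toward the southwest.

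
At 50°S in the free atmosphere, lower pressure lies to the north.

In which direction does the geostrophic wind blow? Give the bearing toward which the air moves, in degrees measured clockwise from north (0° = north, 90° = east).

The pressure-gradient force points toward the north (bearing 000°).
Geostrophic balance: in the Southern Hemisphere the Coriolis force deflects motion to the left, so the geostrophic wind blows 90° to the left of the pressure-gradient force (low pressure on the right).
Rotating 000° by 90° counterclockwise gives 270° — the wind blows toward the west.

270°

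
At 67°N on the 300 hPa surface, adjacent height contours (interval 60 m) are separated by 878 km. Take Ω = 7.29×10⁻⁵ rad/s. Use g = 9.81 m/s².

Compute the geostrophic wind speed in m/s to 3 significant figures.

5.00 m/s

Coriolis parameter at 67°N:
f = 2Ω sin φ = 2 × 7.29×10⁻⁵ × sin 67° = 1.34×10⁻⁴ s⁻¹
Height gradient: |∂Z/∂n| = 60 m / 878000 m = 6.83×10⁻⁵
On a pressure surface, geostrophic balance gives V_g = (g/f)|∂Z/∂n|:
V_g = 9.81 × 6.83×10⁻⁵ / 1.34×10⁻⁴ = 5.00 m/s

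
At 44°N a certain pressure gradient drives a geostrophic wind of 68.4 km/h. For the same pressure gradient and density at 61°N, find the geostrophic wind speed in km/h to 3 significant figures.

54.3 km/h

With the same pressure gradient and density, V_g ∝ 1/f ∝ 1/sin φ.
V₂ = V₁ · sin φ₁ / sin φ₂ = 68.4 × sin 44° / sin 61°
V₂ = 68.4 × 0.6947/0.8746 = 54.3 km/h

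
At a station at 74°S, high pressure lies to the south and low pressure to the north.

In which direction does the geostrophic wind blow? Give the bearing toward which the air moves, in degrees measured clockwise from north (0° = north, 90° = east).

The pressure-gradient force points toward the north (bearing 000°).
Geostrophic balance: in the Southern Hemisphere the Coriolis force deflects motion to the left, so the geostrophic wind blows 90° to the left of the pressure-gradient force (low pressure on the right).
Rotating 000° by 90° counterclockwise gives 270° — the wind blows toward the west.

270°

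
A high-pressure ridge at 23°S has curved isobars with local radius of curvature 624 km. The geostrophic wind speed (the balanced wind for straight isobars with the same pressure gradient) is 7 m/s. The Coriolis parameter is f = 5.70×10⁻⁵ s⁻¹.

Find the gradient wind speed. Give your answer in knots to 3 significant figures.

18.6 knots

Around a high, pressure-gradient force acts outward with centrifugal, so Coriolis balances both:
fV = (1/ρ)|∂P/∂n| + V²/R  →  V² − fR·V + fR·V_g = 0
With fR = 5.70×10⁻⁵ × 624×10³ m = 35.6 m/s:
V = [fR − √((fR)² − 4 fR V_g)]/2 = [35.6 − √(35.6² − 4×35.6×7)]/2 = 9.58 m/s
Supergeostrophic (V > V_g = 7 m/s), as expected around a high.
Converting: 9.58 m/s × 1.944 = 18.6 knots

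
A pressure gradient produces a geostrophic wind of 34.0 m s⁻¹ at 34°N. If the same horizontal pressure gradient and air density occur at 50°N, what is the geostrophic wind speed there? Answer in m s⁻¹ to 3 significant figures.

With the same pressure gradient and density, V_g ∝ 1/f ∝ 1/sin φ.
V₂ = V₁ · sin φ₁ / sin φ₂ = 34.0 × sin 34° / sin 50°
V₂ = 34.0 × 0.5592/0.7660 = 24.8 m s⁻¹

24.8 m s⁻¹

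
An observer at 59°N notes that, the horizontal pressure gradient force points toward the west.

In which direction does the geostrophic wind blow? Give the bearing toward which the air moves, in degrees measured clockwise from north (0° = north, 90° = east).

The pressure-gradient force points toward the west (bearing 270°).
Geostrophic balance: in the Northern Hemisphere the Coriolis force deflects motion to the right, so the geostrophic wind blows 90° to the right of the pressure-gradient force (low pressure on the left).
Rotating 270° by 90° clockwise gives 000° — the wind blows toward the north.

000°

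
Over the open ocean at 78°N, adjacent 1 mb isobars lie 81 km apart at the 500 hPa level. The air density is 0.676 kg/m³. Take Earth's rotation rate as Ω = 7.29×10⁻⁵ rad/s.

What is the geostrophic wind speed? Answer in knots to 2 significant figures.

25 knots

Coriolis parameter at 78°N:
f = 2Ω sin φ = 2 × 7.29×10⁻⁵ × sin 78° = 1.43×10⁻⁴ s⁻¹
Pressure gradient: |∂P/∂n| = 100 Pa / 81000 m = 1.23×10⁻³ Pa/m
Geostrophic balance (pressure-gradient force = Coriolis force):
V_g = (1/(fρ)) |∂P/∂n| = 1.23×10⁻³ / (1.43×10⁻⁴ × 0.676) = 12.8 m/s
Converting: 12.8 m/s × 1.944 = 25 knots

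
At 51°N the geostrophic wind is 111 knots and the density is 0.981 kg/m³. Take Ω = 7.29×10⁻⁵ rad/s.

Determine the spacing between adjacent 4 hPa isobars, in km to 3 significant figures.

Coriolis parameter at 51°N:
f = 2Ω sin φ = 2 × 7.29×10⁻⁵ × sin 51° = 1.13×10⁻⁴ s⁻¹
Wind speed in SI: 111 knots = 57.1 m/s
Geostrophic balance rearranged: |∂P/∂n| = f ρ V_g
|∂P/∂n| = 1.13×10⁻⁴ × 0.981 × 57.1 = 6.35×10⁻³ Pa/m
Isobar spacing: Δn = ΔP/|∂P/∂n| = 400 Pa / 6.35×10⁻³ Pa/m = 63019 m ≈ 63.0 km

63.0 km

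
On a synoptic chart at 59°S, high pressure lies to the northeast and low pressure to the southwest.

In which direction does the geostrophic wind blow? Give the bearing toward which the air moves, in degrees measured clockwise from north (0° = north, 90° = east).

135°

The pressure-gradient force points toward the southwest (bearing 225°).
Geostrophic balance: in the Southern Hemisphere the Coriolis force deflects motion to the left, so the geostrophic wind blows 90° to the left of the pressure-gradient force (low pressure on the right).
Rotating 225° by 90° counterclockwise gives 135° — the wind blows toward the southeast.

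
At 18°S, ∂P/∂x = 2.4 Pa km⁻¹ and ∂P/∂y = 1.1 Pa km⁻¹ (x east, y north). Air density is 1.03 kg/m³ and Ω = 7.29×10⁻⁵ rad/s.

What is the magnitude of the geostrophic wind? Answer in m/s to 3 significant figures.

56.9 m/s

Coriolis parameter at 18°S:
f = 2Ω sin φ = 2 × 7.29×10⁻⁵ × sin 18° = 4.51×10⁻⁵ s⁻¹
In the Southern Hemisphere f is negative: f = −4.51×10⁻⁵ s⁻¹.
Component geostrophic relations (x east, y north):
u_g = −(1/(fρ)) ∂P/∂y,  v_g = (1/(fρ)) ∂P/∂x
u_g = −(1.1×10⁻³)/(−4.51×10⁻⁵ × 1.03) = 23.7 m/s;  v_g = (2.4×10⁻³)/(−4.51×10⁻⁵ × 1.03) = −51.7 m/s
|V_g| = √(u_g² + v_g²) = 56.9 m/s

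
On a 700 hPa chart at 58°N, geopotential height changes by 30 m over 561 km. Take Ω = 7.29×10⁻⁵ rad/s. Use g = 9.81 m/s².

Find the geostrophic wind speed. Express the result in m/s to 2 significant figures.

Coriolis parameter at 58°N:
f = 2Ω sin φ = 2 × 7.29×10⁻⁵ × sin 58° = 1.24×10⁻⁴ s⁻¹
Height gradient: |∂Z/∂n| = 30 m / 561000 m = 5.35×10⁻⁵
On a pressure surface, geostrophic balance gives V_g = (g/f)|∂Z/∂n|:
V_g = 9.81 × 5.35×10⁻⁵ / 1.24×10⁻⁴ = 4.24 m/s

4.2 m/s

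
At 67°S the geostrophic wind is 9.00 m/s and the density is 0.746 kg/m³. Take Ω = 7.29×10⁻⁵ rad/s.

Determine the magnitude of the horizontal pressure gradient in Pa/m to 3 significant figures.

Coriolis parameter at 67°S:
f = 2Ω sin φ = 2 × 7.29×10⁻⁵ × sin 67° = 1.34×10⁻⁴ s⁻¹
Geostrophic balance rearranged: |∂P/∂n| = f ρ V_g
|∂P/∂n| = 1.34×10⁻⁴ × 0.746 × 9.00 = 9.01×10⁻⁴ Pa/m

9.01×10⁻⁴ Pa/m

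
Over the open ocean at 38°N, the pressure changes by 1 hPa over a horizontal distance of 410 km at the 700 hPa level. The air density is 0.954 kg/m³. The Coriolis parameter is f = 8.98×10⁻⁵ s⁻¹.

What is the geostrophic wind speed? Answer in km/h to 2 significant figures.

10 km/h

Pressure gradient: |∂P/∂n| = 100 Pa / 410000 m = 2.44×10⁻⁴ Pa/m
Geostrophic balance (pressure-gradient force = Coriolis force):
V_g = (1/(fρ)) |∂P/∂n| = 2.44×10⁻⁴ / (8.98×10⁻⁵ × 0.954) = 2.85 m/s
Converting: 2.85 m/s × 3.6 = 10 km/h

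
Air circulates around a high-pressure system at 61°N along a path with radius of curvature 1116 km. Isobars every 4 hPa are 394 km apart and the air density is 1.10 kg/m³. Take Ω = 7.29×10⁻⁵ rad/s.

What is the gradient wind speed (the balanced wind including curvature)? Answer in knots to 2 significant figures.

Coriolis parameter at 61°N:
f = 2Ω sin φ = 2 × 7.29×10⁻⁵ × sin 61° = 1.28×10⁻⁴ s⁻¹
Pressure gradient: |∂P/∂n| = 400 Pa / 394000 m = 1.02×10⁻³ Pa/m
Geostrophic speed: V_g = |∂P/∂n|/(fρ) = 1.02×10⁻³/(1.28×10⁻⁴ × 1.10) = 7.24 m/s
Around a high, pressure-gradient force acts outward with centrifugal, so Coriolis balances both:
fV = (1/ρ)|∂P/∂n| + V²/R  →  V² − fR·V + fR·V_g = 0
With fR = 1.28×10⁻⁴ × 1116×10³ m = 142 m/s:
V = [fR − √((fR)² − 4 fR V_g)]/2 = [142 − √(142² − 4×142×7.24)]/2 = 7.65 m/s
Supergeostrophic (V > V_g = 7.24 m/s), as expected around a high.
Converting: 7.65 m/s × 1.944 = 15 knots

15 knots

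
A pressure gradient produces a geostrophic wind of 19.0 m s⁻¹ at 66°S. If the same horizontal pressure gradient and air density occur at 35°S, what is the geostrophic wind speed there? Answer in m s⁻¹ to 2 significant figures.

With the same pressure gradient and density, V_g ∝ 1/f ∝ 1/sin φ.
V₂ = V₁ · sin φ₁ / sin φ₂ = 19.0 × sin 66° / sin 35°
V₂ = 19.0 × 0.9135/0.5736 = 30 m s⁻¹

30 m s⁻¹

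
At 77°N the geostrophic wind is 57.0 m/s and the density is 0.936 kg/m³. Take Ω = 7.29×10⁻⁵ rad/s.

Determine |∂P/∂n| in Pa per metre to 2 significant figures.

Coriolis parameter at 77°N:
f = 2Ω sin φ = 2 × 7.29×10⁻⁵ × sin 77° = 1.42×10⁻⁴ s⁻¹
Geostrophic balance rearranged: |∂P/∂n| = f ρ V_g
|∂P/∂n| = 1.42×10⁻⁴ × 0.936 × 57.0 = 7.58×10⁻³ Pa/m

7.6×10⁻³ Pa/m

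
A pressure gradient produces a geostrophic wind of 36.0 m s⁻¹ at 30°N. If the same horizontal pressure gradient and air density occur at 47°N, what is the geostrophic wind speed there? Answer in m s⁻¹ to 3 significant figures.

24.6 m s⁻¹

With the same pressure gradient and density, V_g ∝ 1/f ∝ 1/sin φ.
V₂ = V₁ · sin φ₁ / sin φ₂ = 36.0 × sin 30° / sin 47°
V₂ = 36.0 × 0.5000/0.7314 = 24.6 m s⁻¹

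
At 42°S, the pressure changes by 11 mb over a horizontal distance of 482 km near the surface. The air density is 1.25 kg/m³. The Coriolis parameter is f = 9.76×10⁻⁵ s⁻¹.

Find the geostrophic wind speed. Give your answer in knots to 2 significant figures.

36 knots

Pressure gradient: |∂P/∂n| = 1100 Pa / 482000 m = 2.28×10⁻³ Pa/m
Geostrophic balance (pressure-gradient force = Coriolis force):
V_g = (1/(fρ)) |∂P/∂n| = 2.28×10⁻³ / (9.76×10⁻⁵ × 1.25) = 18.7 m/s
Converting: 18.7 m/s × 1.944 = 36 knots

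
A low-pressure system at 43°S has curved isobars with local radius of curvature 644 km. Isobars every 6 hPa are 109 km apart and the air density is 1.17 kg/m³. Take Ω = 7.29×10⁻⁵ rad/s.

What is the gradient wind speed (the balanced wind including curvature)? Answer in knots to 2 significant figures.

62 knots

Coriolis parameter at 43°S:
f = 2Ω sin φ = 2 × 7.29×10⁻⁵ × sin 43° = 9.94×10⁻⁵ s⁻¹
Pressure gradient: |∂P/∂n| = 600 Pa / 109000 m = 5.50×10⁻³ Pa/m
Geostrophic speed: V_g = |∂P/∂n|/(fρ) = 5.50×10⁻³/(9.94×10⁻⁵ × 1.17) = 47.3 m/s
Around a low, centrifugal force acts outward with Coriolis, so pressure-gradient force balances both:
(1/ρ)|∂P/∂n| = fV + V²/R  →  V² + fR·V − fR·V_g = 0
With fR = 9.94×10⁻⁵ × 644×10³ m = 64.0 m/s:
V = [−fR + √((fR)² + 4 fR V_g)]/2 = [−64.0 + √(64.0² + 4×64.0×47.3)]/2 = 31.7 m/s
Subgeostrophic (V < V_g = 47.3 m/s), as expected around a low.
Converting: 31.7 m/s × 1.944 = 62 knots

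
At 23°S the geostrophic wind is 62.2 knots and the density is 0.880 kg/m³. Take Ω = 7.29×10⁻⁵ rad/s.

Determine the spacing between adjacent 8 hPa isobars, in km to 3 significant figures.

Coriolis parameter at 23°S:
f = 2Ω sin φ = 2 × 7.29×10⁻⁵ × sin 23° = 5.70×10⁻⁵ s⁻¹
Wind speed in SI: 62.2 knots = 32.0 m/s
Geostrophic balance rearranged: |∂P/∂n| = f ρ V_g
|∂P/∂n| = 5.70×10⁻⁵ × 0.880 × 32.0 = 1.60×10⁻³ Pa/m
Isobar spacing: Δn = ΔP/|∂P/∂n| = 800 Pa / 1.60×10⁻³ Pa/m = 498705 m ≈ 499 km

499 km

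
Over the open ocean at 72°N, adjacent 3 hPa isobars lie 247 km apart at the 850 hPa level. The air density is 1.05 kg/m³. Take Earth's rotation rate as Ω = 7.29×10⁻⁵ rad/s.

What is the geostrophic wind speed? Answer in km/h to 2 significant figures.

Coriolis parameter at 72°N:
f = 2Ω sin φ = 2 × 7.29×10⁻⁵ × sin 72° = 1.39×10⁻⁴ s⁻¹
Pressure gradient: |∂P/∂n| = 300 Pa / 247000 m = 1.21×10⁻³ Pa/m
Geostrophic balance (pressure-gradient force = Coriolis force):
V_g = (1/(fρ)) |∂P/∂n| = 1.21×10⁻³ / (1.39×10⁻⁴ × 1.05) = 8.34 m/s
Converting: 8.34 m/s × 3.6 = 30 km/h

30 km/h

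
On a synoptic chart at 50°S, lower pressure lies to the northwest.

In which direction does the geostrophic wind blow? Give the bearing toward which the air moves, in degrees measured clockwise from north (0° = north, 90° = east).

225°

The pressure-gradient force points toward the northwest (bearing 315°).
Geostrophic balance: in the Southern Hemisphere the Coriolis force deflects motion to the left, so the geostrophic wind blows 90° to the left of the pressure-gradient force (low pressure on the right).
Rotating 315° by 90° counterclockwise gives 225° — the wind blows toward the southwest.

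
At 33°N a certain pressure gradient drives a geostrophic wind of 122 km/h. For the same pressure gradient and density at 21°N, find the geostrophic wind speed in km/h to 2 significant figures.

190 km/h

With the same pressure gradient and density, V_g ∝ 1/f ∝ 1/sin φ.
V₂ = V₁ · sin φ₁ / sin φ₂ = 122 × sin 33° / sin 21°
V₂ = 122 × 0.5446/0.3584 = 190 km/h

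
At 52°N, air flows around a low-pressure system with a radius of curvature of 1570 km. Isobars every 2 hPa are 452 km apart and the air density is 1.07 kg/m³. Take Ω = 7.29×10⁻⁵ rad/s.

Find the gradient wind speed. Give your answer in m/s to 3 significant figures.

Coriolis parameter at 52°N:
f = 2Ω sin φ = 2 × 7.29×10⁻⁵ × sin 52° = 1.15×10⁻⁴ s⁻¹
Pressure gradient: |∂P/∂n| = 200 Pa / 452000 m = 4.42×10⁻⁴ Pa/m
Geostrophic speed: V_g = |∂P/∂n|/(fρ) = 4.42×10⁻⁴/(1.15×10⁻⁴ × 1.07) = 3.60 m/s
Around a low, centrifugal force acts outward with Coriolis, so pressure-gradient force balances both:
(1/ρ)|∂P/∂n| = fV + V²/R  →  V² + fR·V − fR·V_g = 0
With fR = 1.15×10⁻⁴ × 1570×10³ m = 180 m/s:
V = [−fR + √((fR)² + 4 fR V_g)]/2 = [−180 + √(180² + 4×180×3.6)]/2 = 3.53 m/s
Subgeostrophic (V < V_g = 3.6 m/s), as expected around a low.

3.53 m/s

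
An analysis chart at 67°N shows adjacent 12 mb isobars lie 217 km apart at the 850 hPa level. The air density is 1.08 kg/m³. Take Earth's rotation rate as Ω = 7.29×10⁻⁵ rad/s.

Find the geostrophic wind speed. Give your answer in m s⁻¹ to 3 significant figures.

38.2 m s⁻¹

Coriolis parameter at 67°N:
f = 2Ω sin φ = 2 × 7.29×10⁻⁵ × sin 67° = 1.34×10⁻⁴ s⁻¹
Pressure gradient: |∂P/∂n| = 1200 Pa / 217000 m = 5.53×10⁻³ Pa/m
Geostrophic balance (pressure-gradient force = Coriolis force):
V_g = (1/(fρ)) |∂P/∂n| = 5.53×10⁻³ / (1.34×10⁻⁴ × 1.08) = 38.2 m/s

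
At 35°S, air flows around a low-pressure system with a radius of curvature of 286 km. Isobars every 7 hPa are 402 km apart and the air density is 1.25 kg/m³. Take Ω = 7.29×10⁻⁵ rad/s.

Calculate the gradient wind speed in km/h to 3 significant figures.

Coriolis parameter at 35°S:
f = 2Ω sin φ = 2 × 7.29×10⁻⁵ × sin 35° = 8.36×10⁻⁵ s⁻¹
Pressure gradient: |∂P/∂n| = 700 Pa / 402000 m = 1.74×10⁻³ Pa/m
Geostrophic speed: V_g = |∂P/∂n|/(fρ) = 1.74×10⁻³/(8.36×10⁻⁵ × 1.25) = 16.7 m/s
Around a low, centrifugal force acts outward with Coriolis, so pressure-gradient force balances both:
(1/ρ)|∂P/∂n| = fV + V²/R  →  V² + fR·V − fR·V_g = 0
With fR = 8.36×10⁻⁵ × 286×10³ m = 23.9 m/s:
V = [−fR + √((fR)² + 4 fR V_g)]/2 = [−23.9 + √(23.9² + 4×23.9×16.7)]/2 = 11.3 m/s
Subgeostrophic (V < V_g = 16.7 m/s), as expected around a low.
Converting: 11.3 m/s × 3.6 = 40.7 km/h

40.7 km/h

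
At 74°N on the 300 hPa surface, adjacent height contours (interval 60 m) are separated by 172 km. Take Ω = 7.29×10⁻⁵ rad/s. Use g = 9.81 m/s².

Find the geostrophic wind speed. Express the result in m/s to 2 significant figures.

Coriolis parameter at 74°N:
f = 2Ω sin φ = 2 × 7.29×10⁻⁵ × sin 74° = 1.40×10⁻⁴ s⁻¹
Height gradient: |∂Z/∂n| = 60 m / 172000 m = 3.49×10⁻⁴
On a pressure surface, geostrophic balance gives V_g = (g/f)|∂Z/∂n|:
V_g = 9.81 × 3.49×10⁻⁴ / 1.40×10⁻⁴ = 24.4 m/s

24 m/s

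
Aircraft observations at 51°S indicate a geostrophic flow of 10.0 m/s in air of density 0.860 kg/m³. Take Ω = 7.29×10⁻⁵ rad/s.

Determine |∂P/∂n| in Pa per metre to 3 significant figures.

Coriolis parameter at 51°S:
f = 2Ω sin φ = 2 × 7.29×10⁻⁵ × sin 51° = 1.13×10⁻⁴ s⁻¹
Geostrophic balance rearranged: |∂P/∂n| = f ρ V_g
|∂P/∂n| = 1.13×10⁻⁴ × 0.860 × 10.0 = 9.74×10⁻⁴ Pa/m

9.74×10⁻⁴ Pa/m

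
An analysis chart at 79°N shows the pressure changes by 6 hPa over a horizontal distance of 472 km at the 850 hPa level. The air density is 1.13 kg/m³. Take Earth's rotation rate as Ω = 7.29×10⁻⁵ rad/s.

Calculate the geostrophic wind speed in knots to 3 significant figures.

Coriolis parameter at 79°N:
f = 2Ω sin φ = 2 × 7.29×10⁻⁵ × sin 79° = 1.43×10⁻⁴ s⁻¹
Pressure gradient: |∂P/∂n| = 600 Pa / 472000 m = 1.27×10⁻³ Pa/m
Geostrophic balance (pressure-gradient force = Coriolis force):
V_g = (1/(fρ)) |∂P/∂n| = 1.27×10⁻³ / (1.43×10⁻⁴ × 1.13) = 7.86 m/s
Converting: 7.86 m/s × 1.944 = 15.3 knots

15.3 knots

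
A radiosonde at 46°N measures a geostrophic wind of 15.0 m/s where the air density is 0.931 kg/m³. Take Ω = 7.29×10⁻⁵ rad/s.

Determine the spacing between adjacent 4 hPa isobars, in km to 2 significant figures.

270 km

Coriolis parameter at 46°N:
f = 2Ω sin φ = 2 × 7.29×10⁻⁵ × sin 46° = 1.05×10⁻⁴ s⁻¹
Geostrophic balance rearranged: |∂P/∂n| = f ρ V_g
|∂P/∂n| = 1.05×10⁻⁴ × 0.931 × 15.0 = 1.46×10⁻³ Pa/m
Isobar spacing: Δn = ΔP/|∂P/∂n| = 400 Pa / 1.46×10⁻³ Pa/m = 273104 m ≈ 270 km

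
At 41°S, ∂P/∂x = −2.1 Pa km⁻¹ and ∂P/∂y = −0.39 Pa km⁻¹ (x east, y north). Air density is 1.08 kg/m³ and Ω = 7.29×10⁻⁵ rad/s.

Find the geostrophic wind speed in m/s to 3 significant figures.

20.7 m/s

Coriolis parameter at 41°S:
f = 2Ω sin φ = 2 × 7.29×10⁻⁵ × sin 41° = 9.57×10⁻⁵ s⁻¹
In the Southern Hemisphere f is negative: f = −9.57×10⁻⁵ s⁻¹.
Component geostrophic relations (x east, y north):
u_g = −(1/(fρ)) ∂P/∂y,  v_g = (1/(fρ)) ∂P/∂x
u_g = −(−0.39×10⁻³)/(−9.57×10⁻⁵ × 1.08) = −3.78 m/s;  v_g = (−2.1×10⁻³)/(−9.57×10⁻⁵ × 1.08) = 20.3 m/s
|V_g| = √(u_g² + v_g²) = 20.7 m/s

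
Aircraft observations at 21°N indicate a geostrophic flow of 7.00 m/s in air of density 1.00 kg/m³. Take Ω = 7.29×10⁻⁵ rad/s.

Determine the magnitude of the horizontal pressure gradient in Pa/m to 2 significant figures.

3.7×10⁻⁴ Pa/m

Coriolis parameter at 21°N:
f = 2Ω sin φ = 2 × 7.29×10⁻⁵ × sin 21° = 5.23×10⁻⁵ s⁻¹
Geostrophic balance rearranged: |∂P/∂n| = f ρ V_g
|∂P/∂n| = 5.23×10⁻⁵ × 1.00 × 7.00 = 3.66×10⁻⁴ Pa/m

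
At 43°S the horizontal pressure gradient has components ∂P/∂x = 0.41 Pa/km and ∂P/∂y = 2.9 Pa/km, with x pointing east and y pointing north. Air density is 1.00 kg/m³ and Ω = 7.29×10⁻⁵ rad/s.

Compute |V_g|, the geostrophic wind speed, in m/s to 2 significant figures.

29 m/s

Coriolis parameter at 43°S:
f = 2Ω sin φ = 2 × 7.29×10⁻⁵ × sin 43° = 9.94×10⁻⁵ s⁻¹
In the Southern Hemisphere f is negative: f = −9.94×10⁻⁵ s⁻¹.
Component geostrophic relations (x east, y north):
u_g = −(1/(fρ)) ∂P/∂y,  v_g = (1/(fρ)) ∂P/∂x
u_g = −(2.9×10⁻³)/(−9.94×10⁻⁵ × 1.00) = 29.2 m/s;  v_g = (0.41×10⁻³)/(−9.94×10⁻⁵ × 1.00) = −4.12 m/s
|V_g| = √(u_g² + v_g²) = 29.5 m/s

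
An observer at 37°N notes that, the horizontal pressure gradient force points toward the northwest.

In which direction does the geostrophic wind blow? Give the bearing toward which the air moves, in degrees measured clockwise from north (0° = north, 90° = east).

045°

The pressure-gradient force points toward the northwest (bearing 315°).
Geostrophic balance: in the Northern Hemisphere the Coriolis force deflects motion to the right, so the geostrophic wind blows 90° to the right of the pressure-gradient force (low pressure on the left).
Rotating 315° by 90° clockwise gives 045° — the wind blows toward the northeast.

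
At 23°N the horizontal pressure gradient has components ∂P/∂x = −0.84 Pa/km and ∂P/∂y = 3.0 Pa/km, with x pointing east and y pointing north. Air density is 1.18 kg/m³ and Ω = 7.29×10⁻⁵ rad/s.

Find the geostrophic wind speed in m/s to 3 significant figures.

46.3 m/s

Coriolis parameter at 23°N:
f = 2Ω sin φ = 2 × 7.29×10⁻⁵ × sin 23° = 5.70×10⁻⁵ s⁻¹
Component geostrophic relations (x east, y north):
u_g = −(1/(fρ)) ∂P/∂y,  v_g = (1/(fρ)) ∂P/∂x
u_g = −(3.0×10⁻³)/(5.70×10⁻⁵ × 1.18) = −44.6 m/s;  v_g = (−0.84×10⁻³)/(5.70×10⁻⁵ × 1.18) = −12.5 m/s
|V_g| = √(u_g² + v_g²) = 46.3 m/s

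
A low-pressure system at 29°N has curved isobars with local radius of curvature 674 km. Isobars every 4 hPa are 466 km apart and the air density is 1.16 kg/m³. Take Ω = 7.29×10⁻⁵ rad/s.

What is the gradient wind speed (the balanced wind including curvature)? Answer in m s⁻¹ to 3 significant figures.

8.83 m s⁻¹

Coriolis parameter at 29°N:
f = 2Ω sin φ = 2 × 7.29×10⁻⁵ × sin 29° = 7.07×10⁻⁵ s⁻¹
Pressure gradient: |∂P/∂n| = 400 Pa / 466000 m = 8.58×10⁻⁴ Pa/m
Geostrophic speed: V_g = |∂P/∂n|/(fρ) = 8.58×10⁻⁴/(7.07×10⁻⁵ × 1.16) = 10.5 m/s
Around a low, centrifugal force acts outward with Coriolis, so pressure-gradient force balances both:
(1/ρ)|∂P/∂n| = fV + V²/R  →  V² + fR·V − fR·V_g = 0
With fR = 7.07×10⁻⁵ × 674×10³ m = 47.6 m/s:
V = [−fR + √((fR)² + 4 fR V_g)]/2 = [−47.6 + √(47.6² + 4×47.6×10.5)]/2 = 8.83 m/s
Subgeostrophic (V < V_g = 10.5 m/s), as expected around a low.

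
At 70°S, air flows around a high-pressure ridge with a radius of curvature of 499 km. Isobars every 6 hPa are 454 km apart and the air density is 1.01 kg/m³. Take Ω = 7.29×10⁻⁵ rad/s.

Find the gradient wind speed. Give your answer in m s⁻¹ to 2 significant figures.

Coriolis parameter at 70°S:
f = 2Ω sin φ = 2 × 7.29×10⁻⁵ × sin 70° = 1.37×10⁻⁴ s⁻¹
Pressure gradient: |∂P/∂n| = 600 Pa / 454000 m = 1.32×10⁻³ Pa/m
Geostrophic speed: V_g = |∂P/∂n|/(fρ) = 1.32×10⁻³/(1.37×10⁻⁴ × 1.01) = 9.55 m/s
Around a high, pressure-gradient force acts outward with centrifugal, so Coriolis balances both:
fV = (1/ρ)|∂P/∂n| + V²/R  →  V² − fR·V + fR·V_g = 0
With fR = 1.37×10⁻⁴ × 499×10³ m = 68.4 m/s:
V = [fR − √((fR)² − 4 fR V_g)]/2 = [68.4 − √(68.4² − 4×68.4×9.55)]/2 = 11.5 m/s
Supergeostrophic (V > V_g = 9.55 m/s), as expected around a high.

11 m s⁻¹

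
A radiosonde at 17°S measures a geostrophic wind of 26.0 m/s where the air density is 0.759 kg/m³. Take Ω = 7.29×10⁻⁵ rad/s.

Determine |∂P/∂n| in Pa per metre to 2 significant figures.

Coriolis parameter at 17°S:
f = 2Ω sin φ = 2 × 7.29×10⁻⁵ × sin 17° = 4.26×10⁻⁵ s⁻¹
Geostrophic balance rearranged: |∂P/∂n| = f ρ V_g
|∂P/∂n| = 4.26×10⁻⁵ × 0.759 × 26.0 = 8.41×10⁻⁴ Pa/m

8.4×10⁻⁴ Pa/m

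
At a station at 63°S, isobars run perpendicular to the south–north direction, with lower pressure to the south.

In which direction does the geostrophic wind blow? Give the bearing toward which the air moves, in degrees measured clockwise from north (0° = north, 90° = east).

090°

The pressure-gradient force points toward the south (bearing 180°).
Geostrophic balance: in the Southern Hemisphere the Coriolis force deflects motion to the left, so the geostrophic wind blows 90° to the left of the pressure-gradient force (low pressure on the right).
Rotating 180° by 90° counterclockwise gives 090° — the wind blows toward the east.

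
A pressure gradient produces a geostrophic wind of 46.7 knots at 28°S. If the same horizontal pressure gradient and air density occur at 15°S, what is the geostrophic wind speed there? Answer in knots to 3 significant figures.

84.7 knots

With the same pressure gradient and density, V_g ∝ 1/f ∝ 1/sin φ.
V₂ = V₁ · sin φ₁ / sin φ₂ = 46.7 × sin 28° / sin 15°
V₂ = 46.7 × 0.4695/0.2588 = 84.7 knots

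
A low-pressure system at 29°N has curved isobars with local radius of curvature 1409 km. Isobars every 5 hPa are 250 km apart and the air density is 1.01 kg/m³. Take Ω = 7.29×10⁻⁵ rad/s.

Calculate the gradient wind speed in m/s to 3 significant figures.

22.8 m/s

Coriolis parameter at 29°N:
f = 2Ω sin φ = 2 × 7.29×10⁻⁵ × sin 29° = 7.07×10⁻⁵ s⁻¹
Pressure gradient: |∂P/∂n| = 500 Pa / 250000 m = 2.00×10⁻³ Pa/m
Geostrophic speed: V_g = |∂P/∂n|/(fρ) = 2.00×10⁻³/(7.07×10⁻⁵ × 1.01) = 28.0 m/s
Around a low, centrifugal force acts outward with Coriolis, so pressure-gradient force balances both:
(1/ρ)|∂P/∂n| = fV + V²/R  →  V² + fR·V − fR·V_g = 0
With fR = 7.07×10⁻⁵ × 1409×10³ m = 99.6 m/s:
V = [−fR + √((fR)² + 4 fR V_g)]/2 = [−99.6 + √(99.6² + 4×99.6×28)]/2 = 22.8 m/s
Subgeostrophic (V < V_g = 28 m/s), as expected around a low.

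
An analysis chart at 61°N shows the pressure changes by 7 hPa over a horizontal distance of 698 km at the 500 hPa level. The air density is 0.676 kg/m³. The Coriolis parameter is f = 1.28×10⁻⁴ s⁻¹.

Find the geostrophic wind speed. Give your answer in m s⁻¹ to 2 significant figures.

Pressure gradient: |∂P/∂n| = 700 Pa / 698000 m = 1.00×10⁻³ Pa/m
Geostrophic balance (pressure-gradient force = Coriolis force):
V_g = (1/(fρ)) |∂P/∂n| = 1.00×10⁻³ / (1.28×10⁻⁴ × 0.676) = 11.6 m/s

12 m s⁻¹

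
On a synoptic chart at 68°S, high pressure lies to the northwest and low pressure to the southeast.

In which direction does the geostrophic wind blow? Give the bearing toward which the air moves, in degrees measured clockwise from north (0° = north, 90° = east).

The pressure-gradient force points toward the southeast (bearing 135°).
Geostrophic balance: in the Southern Hemisphere the Coriolis force deflects motion to the left, so the geostrophic wind blows 90° to the left of the pressure-gradient force (low pressure on the right).
Rotating 135° by 90° counterclockwise gives 045° — the wind blows toward the northeast.

045°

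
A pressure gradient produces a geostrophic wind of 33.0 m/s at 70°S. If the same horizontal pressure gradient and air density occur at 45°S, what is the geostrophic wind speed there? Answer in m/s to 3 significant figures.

43.9 m/s

With the same pressure gradient and density, V_g ∝ 1/f ∝ 1/sin φ.
V₂ = V₁ · sin φ₁ / sin φ₂ = 33.0 × sin 70° / sin 45°
V₂ = 33.0 × 0.9397/0.7071 = 43.9 m/s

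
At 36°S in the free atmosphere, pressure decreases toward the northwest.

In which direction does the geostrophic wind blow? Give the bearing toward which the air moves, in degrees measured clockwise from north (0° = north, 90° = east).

225°

The pressure-gradient force points toward the northwest (bearing 315°).
Geostrophic balance: in the Southern Hemisphere the Coriolis force deflects motion to the left, so the geostrophic wind blows 90° to the left of the pressure-gradient force (low pressure on the right).
Rotating 315° by 90° counterclockwise gives 225° — the wind blows toward the southwest.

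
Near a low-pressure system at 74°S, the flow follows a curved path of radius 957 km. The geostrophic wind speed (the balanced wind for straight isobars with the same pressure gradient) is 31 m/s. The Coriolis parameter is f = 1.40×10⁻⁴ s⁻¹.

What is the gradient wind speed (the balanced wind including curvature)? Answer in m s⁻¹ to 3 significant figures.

26.0 m s⁻¹

Around a low, centrifugal force acts outward with Coriolis, so pressure-gradient force balances both:
(1/ρ)|∂P/∂n| = fV + V²/R  →  V² + fR·V − fR·V_g = 0
With fR = 1.40×10⁻⁴ × 957×10³ m = 134 m/s:
V = [−fR + √((fR)² + 4 fR V_g)]/2 = [−134 + √(134² + 4×134×31)]/2 = 26 m/s
Subgeostrophic (V < V_g = 31 m/s), as expected around a low.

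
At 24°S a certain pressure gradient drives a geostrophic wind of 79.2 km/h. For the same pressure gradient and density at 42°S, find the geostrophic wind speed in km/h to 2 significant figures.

48 km/h

With the same pressure gradient and density, V_g ∝ 1/f ∝ 1/sin φ.
V₂ = V₁ · sin φ₁ / sin φ₂ = 79.2 × sin 24° / sin 42°
V₂ = 79.2 × 0.4067/0.6691 = 48 km/h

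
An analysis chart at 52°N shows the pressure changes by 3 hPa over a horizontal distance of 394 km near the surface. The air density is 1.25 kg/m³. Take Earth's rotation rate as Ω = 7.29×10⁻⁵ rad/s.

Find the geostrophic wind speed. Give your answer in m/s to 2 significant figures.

Coriolis parameter at 52°N:
f = 2Ω sin φ = 2 × 7.29×10⁻⁵ × sin 52° = 1.15×10⁻⁴ s⁻¹
Pressure gradient: |∂P/∂n| = 300 Pa / 394000 m = 7.61×10⁻⁴ Pa/m
Geostrophic balance (pressure-gradient force = Coriolis force):
V_g = (1/(fρ)) |∂P/∂n| = 7.61×10⁻⁴ / (1.15×10⁻⁴ × 1.25) = 5.30 m/s

5.3 m/s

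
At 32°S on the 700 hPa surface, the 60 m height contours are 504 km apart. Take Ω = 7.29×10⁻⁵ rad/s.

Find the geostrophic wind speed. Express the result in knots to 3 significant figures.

Coriolis parameter at 32°S:
f = 2Ω sin φ = 2 × 7.29×10⁻⁵ × sin 32° = 7.73×10⁻⁵ s⁻¹
Height gradient: |∂Z/∂n| = 60 m / 504000 m = 1.19×10⁻⁴
On a pressure surface, geostrophic balance gives V_g = (g/f)|∂Z/∂n|:
V_g = 9.81 × 1.19×10⁻⁴ / 7.73×10⁻⁵ = 15.1 m/s
Converting: 15.1 m/s × 1.944 = 29.4 knots

29.4 knots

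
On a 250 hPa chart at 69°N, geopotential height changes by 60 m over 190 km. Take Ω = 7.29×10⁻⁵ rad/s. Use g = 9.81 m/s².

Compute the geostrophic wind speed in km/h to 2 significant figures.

Coriolis parameter at 69°N:
f = 2Ω sin φ = 2 × 7.29×10⁻⁵ × sin 69° = 1.36×10⁻⁴ s⁻¹
Height gradient: |∂Z/∂n| = 60 m / 190000 m = 3.16×10⁻⁴
On a pressure surface, geostrophic balance gives V_g = (g/f)|∂Z/∂n|:
V_g = 9.81 × 3.16×10⁻⁴ / 1.36×10⁻⁴ = 22.8 m/s
Converting: 22.8 m/s × 3.6 = 82 km/h

82 km/h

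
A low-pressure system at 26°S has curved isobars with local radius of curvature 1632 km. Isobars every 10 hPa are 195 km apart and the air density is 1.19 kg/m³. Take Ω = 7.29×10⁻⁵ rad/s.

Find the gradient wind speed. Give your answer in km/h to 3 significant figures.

Coriolis parameter at 26°S:
f = 2Ω sin φ = 2 × 7.29×10⁻⁵ × sin 26° = 6.39×10⁻⁵ s⁻¹
Pressure gradient: |∂P/∂n| = 1000 Pa / 195000 m = 5.13×10⁻³ Pa/m
Geostrophic speed: V_g = |∂P/∂n|/(fρ) = 5.13×10⁻³/(6.39×10⁻⁵ × 1.19) = 67.4 m/s
Around a low, centrifugal force acts outward with Coriolis, so pressure-gradient force balances both:
(1/ρ)|∂P/∂n| = fV + V²/R  →  V² + fR·V − fR·V_g = 0
With fR = 6.39×10⁻⁵ × 1632×10³ m = 104 m/s:
V = [−fR + √((fR)² + 4 fR V_g)]/2 = [−104 + √(104² + 4×104×67.4)]/2 = 46.6 m/s
Subgeostrophic (V < V_g = 67.4 m/s), as expected around a low.
Converting: 46.6 m/s × 3.6 = 168 km/h

168 km/h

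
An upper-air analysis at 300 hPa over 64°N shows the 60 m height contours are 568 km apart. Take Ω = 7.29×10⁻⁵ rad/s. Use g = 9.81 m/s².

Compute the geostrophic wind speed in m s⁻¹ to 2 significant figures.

Coriolis parameter at 64°N:
f = 2Ω sin φ = 2 × 7.29×10⁻⁵ × sin 64° = 1.31×10⁻⁴ s⁻¹
Height gradient: |∂Z/∂n| = 60 m / 568000 m = 1.06×10⁻⁴
On a pressure surface, geostrophic balance gives V_g = (g/f)|∂Z/∂n|:
V_g = 9.81 × 1.06×10⁻⁴ / 1.31×10⁻⁴ = 7.91 m/s

7.9 m s⁻¹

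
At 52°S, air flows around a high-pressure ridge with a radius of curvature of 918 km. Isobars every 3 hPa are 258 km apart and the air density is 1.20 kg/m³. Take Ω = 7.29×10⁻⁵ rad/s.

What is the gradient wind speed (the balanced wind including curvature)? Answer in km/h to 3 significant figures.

Coriolis parameter at 52°S:
f = 2Ω sin φ = 2 × 7.29×10⁻⁵ × sin 52° = 1.15×10⁻⁴ s⁻¹
Pressure gradient: |∂P/∂n| = 300 Pa / 258000 m = 1.16×10⁻³ Pa/m
Geostrophic speed: V_g = |∂P/∂n|/(fρ) = 1.16×10⁻³/(1.15×10⁻⁴ × 1.20) = 8.43 m/s
Around a high, pressure-gradient force acts outward with centrifugal, so Coriolis balances both:
fV = (1/ρ)|∂P/∂n| + V²/R  →  V² − fR·V + fR·V_g = 0
With fR = 1.15×10⁻⁴ × 918×10³ m = 105 m/s:
V = [fR − √((fR)² − 4 fR V_g)]/2 = [105 − √(105² − 4×105×8.43)]/2 = 9.24 m/s
Supergeostrophic (V > V_g = 8.43 m/s), as expected around a high.
Converting: 9.24 m/s × 3.6 = 33.3 km/h

33.3 km/h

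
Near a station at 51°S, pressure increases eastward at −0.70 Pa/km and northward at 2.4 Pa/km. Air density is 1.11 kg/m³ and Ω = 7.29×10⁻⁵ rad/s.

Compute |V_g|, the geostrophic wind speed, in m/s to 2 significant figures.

20 m/s

Coriolis parameter at 51°S:
f = 2Ω sin φ = 2 × 7.29×10⁻⁵ × sin 51° = 1.13×10⁻⁴ s⁻¹
In the Southern Hemisphere f is negative: f = −1.13×10⁻⁴ s⁻¹.
Component geostrophic relations (x east, y north):
u_g = −(1/(fρ)) ∂P/∂y,  v_g = (1/(fρ)) ∂P/∂x
u_g = −(2.4×10⁻³)/(−1.13×10⁻⁴ × 1.11) = 19.1 m/s;  v_g = (−0.70×10⁻³)/(−1.13×10⁻⁴ × 1.11) = 5.57 m/s
|V_g| = √(u_g² + v_g²) = 19.9 m/s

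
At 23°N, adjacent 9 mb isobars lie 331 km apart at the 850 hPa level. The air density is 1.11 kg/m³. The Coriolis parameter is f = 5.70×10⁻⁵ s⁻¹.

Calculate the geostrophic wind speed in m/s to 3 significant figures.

Pressure gradient: |∂P/∂n| = 900 Pa / 331000 m = 2.72×10⁻³ Pa/m
Geostrophic balance (pressure-gradient force = Coriolis force):
V_g = (1/(fρ)) |∂P/∂n| = 2.72×10⁻³ / (5.70×10⁻⁵ × 1.11) = 43.0 m/s

43.0 m/s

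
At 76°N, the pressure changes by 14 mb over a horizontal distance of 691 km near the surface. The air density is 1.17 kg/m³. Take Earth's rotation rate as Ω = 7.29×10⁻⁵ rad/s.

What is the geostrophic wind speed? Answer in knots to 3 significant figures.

23.8 knots

Coriolis parameter at 76°N:
f = 2Ω sin φ = 2 × 7.29×10⁻⁵ × sin 76° = 1.41×10⁻⁴ s⁻¹
Pressure gradient: |∂P/∂n| = 1400 Pa / 691000 m = 2.03×10⁻³ Pa/m
Geostrophic balance (pressure-gradient force = Coriolis force):
V_g = (1/(fρ)) |∂P/∂n| = 2.03×10⁻³ / (1.41×10⁻⁴ × 1.17) = 12.2 m/s
Converting: 12.2 m/s × 1.944 = 23.8 knots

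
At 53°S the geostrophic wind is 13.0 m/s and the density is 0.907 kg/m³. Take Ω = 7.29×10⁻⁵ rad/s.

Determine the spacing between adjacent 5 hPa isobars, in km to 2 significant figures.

Coriolis parameter at 53°S:
f = 2Ω sin φ = 2 × 7.29×10⁻⁵ × sin 53° = 1.16×10⁻⁴ s⁻¹
Geostrophic balance rearranged: |∂P/∂n| = f ρ V_g
|∂P/∂n| = 1.16×10⁻⁴ × 0.907 × 13.0 = 1.37×10⁻³ Pa/m
Isobar spacing: Δn = ΔP/|∂P/∂n| = 500 Pa / 1.37×10⁻³ Pa/m = 364178 m ≈ 360 km

360 km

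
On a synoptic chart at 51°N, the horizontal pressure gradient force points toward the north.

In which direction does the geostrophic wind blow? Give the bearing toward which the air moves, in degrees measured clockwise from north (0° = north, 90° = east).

090°

The pressure-gradient force points toward the north (bearing 000°).
Geostrophic balance: in the Northern Hemisphere the Coriolis force deflects motion to the right, so the geostrophic wind blows 90° to the right of the pressure-gradient force (low pressure on the left).
Rotating 000° by 90° clockwise gives 090° — the wind blows toward the east.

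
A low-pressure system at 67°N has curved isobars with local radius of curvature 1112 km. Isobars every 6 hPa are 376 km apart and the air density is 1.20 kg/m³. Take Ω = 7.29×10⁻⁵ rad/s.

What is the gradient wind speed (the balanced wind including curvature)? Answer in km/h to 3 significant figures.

Coriolis parameter at 67°N:
f = 2Ω sin φ = 2 × 7.29×10⁻⁵ × sin 67° = 1.34×10⁻⁴ s⁻¹
Pressure gradient: |∂P/∂n| = 600 Pa / 376000 m = 1.60×10⁻³ Pa/m
Geostrophic speed: V_g = |∂P/∂n|/(fρ) = 1.60×10⁻³/(1.34×10⁻⁴ × 1.20) = 9.91 m/s
Around a low, centrifugal force acts outward with Coriolis, so pressure-gradient force balances both:
(1/ρ)|∂P/∂n| = fV + V²/R  →  V² + fR·V − fR·V_g = 0
With fR = 1.34×10⁻⁴ × 1112×10³ m = 149 m/s:
V = [−fR + √((fR)² + 4 fR V_g)]/2 = [−149 + √(149² + 4×149×9.91)]/2 = 9.33 m/s
Subgeostrophic (V < V_g = 9.91 m/s), as expected around a low.
Converting: 9.33 m/s × 3.6 = 33.6 km/h

33.6 km/h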